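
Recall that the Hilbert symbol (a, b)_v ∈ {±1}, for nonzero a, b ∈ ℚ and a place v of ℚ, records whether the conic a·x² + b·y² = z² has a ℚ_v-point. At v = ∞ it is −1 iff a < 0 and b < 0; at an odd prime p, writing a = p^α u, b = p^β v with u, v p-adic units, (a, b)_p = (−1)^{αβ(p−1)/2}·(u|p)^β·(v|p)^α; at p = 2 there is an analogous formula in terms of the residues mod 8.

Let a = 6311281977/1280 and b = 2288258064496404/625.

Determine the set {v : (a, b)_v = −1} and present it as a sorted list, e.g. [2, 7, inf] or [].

[11, 17]

(a, b) ≡ (85085, 29) mod (ℚ^×)²; places V = {2, 3, 5, 7, 11, 13, 17, 29, ∞}.
(a,b)_17: α=1, u≡10; β=2, v≡6 (mod 17); (10|17)=-1, (6|17)=-1; sign (−1)^0·-1^2·-1^1 = -1.
(a,b)_3: α=2, u≡2; β=4, v≡2 (mod 3); (2|3)=-1, (2|3)=-1; sign (−1)^0·-1^4·-1^2 = +1.
(a,b)_11: α=1, u≡6; β=2, v≡8 (mod 11); (6|11)=-1, (8|11)=-1; sign (−1)^0·-1^2·-1^1 = -1.
(a,b)_7: α=3, u≡3; β=2, v≡4 (mod 7); (3|7)=-1, (4|7)=+1; sign (−1)^0·-1^2·+1^3 = +1.
(a,b)_5: α=-1, u≡2; β=-4, v≡4 (mod 5); (2|5)=-1, (4|5)=+1; sign (−1)^0·-1^-4·+1^-1 = +1.
(a,b)_2: α=-8, β=2; u≡5, v≡5 (mod 8); ε(u)ε(v)=0·0, αω(v)=-8·1, βω(u)=2·1; sum ≡ 0  ⇒  +1.
(a,b)_29: α=2, u≡20; β=3, v≡4 (mod 29); (20|29)=+1, (4|29)=+1; sign (−1)^0·+1^3·+1^2 = +1.
(a,b)_13: α=1, u≡6; β=2, v≡10 (mod 13); (6|13)=-1, (10|13)=+1; sign (−1)^0·-1^2·+1^1 = +1.
(a,b)_∞: sgn(85085)=+, sgn(29)=+, so +1.
(85085, 29 / ℚ) ramifies at {11, 17}: a division algebra.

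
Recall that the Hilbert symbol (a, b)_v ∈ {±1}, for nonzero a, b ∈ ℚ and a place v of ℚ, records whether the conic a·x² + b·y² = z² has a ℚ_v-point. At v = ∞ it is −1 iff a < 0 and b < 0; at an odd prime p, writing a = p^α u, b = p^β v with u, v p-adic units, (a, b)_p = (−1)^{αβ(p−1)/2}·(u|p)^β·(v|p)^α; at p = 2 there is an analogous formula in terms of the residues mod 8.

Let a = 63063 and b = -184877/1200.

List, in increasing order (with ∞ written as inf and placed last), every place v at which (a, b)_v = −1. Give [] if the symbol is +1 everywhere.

(a, b) ≡ (143, -231) mod (ℚ^×)²; places V = {2, 3, 5, 7, 11, 13, ∞}.
(a,b)_3: α=2, u≡2; β=-1, v≡1 (mod 3); (2|3)=-1, (1|3)=+1; sign (−1)^0·-1^-1·+1^2 = -1.
(a,b)_2: α=0, β=-4; u≡7, v≡1 (mod 8); ε(u)ε(v)=1·0, αω(v)=0·0, βω(u)=-4·0; sum ≡ 0  ⇒  +1.
(a,b)_13: α=1, u≡2; β=0, v≡12 (mod 13); (2|13)=-1, (12|13)=+1; sign (−1)^0·-1^0·+1^1 = +1.
(a,b)_11: α=1, u≡2; β=1, v≡1 (mod 11); (2|11)=-1, (1|11)=+1; sign (−1)^1·-1^1·+1^1 = +1.
(a,b)_7: α=2, u≡6; β=5, v≡1 (mod 7); (6|7)=-1, (1|7)=+1; sign (−1)^0·-1^5·+1^2 = -1.
(a,b)_5: α=0, u≡3; β=-2, v≡1 (mod 5); (3|5)=-1, (1|5)=+1; sign (−1)^0·-1^-2·+1^0 = +1.
(a,b)_∞: sgn(143)=+, sgn(-231)=−, so +1.
Ram(143, -231) = {3, 7}; no ℚ_3-point on the conic.

[3, 7]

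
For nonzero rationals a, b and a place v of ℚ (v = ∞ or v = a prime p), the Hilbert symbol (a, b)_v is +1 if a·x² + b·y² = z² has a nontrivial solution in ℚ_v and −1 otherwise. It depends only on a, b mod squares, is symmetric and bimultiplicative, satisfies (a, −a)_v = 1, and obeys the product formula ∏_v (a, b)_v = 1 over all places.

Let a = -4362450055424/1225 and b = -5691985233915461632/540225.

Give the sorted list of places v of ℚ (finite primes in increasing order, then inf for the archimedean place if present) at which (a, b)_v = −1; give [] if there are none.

[29, inf]

Mod squares: a ≡ -41, b ≡ -835867. Check v ∈ {∞, 2, 3, 5, 7, 19, 29, 37, 41}.
v=37: a=37^2·(≡11), b=37^3·(≡26) mod 37; (11|37)=+1, (26|37)=+1; (−1)^{2·3·18}·(+1)^3·(+1)^2 = +1.
v=∞: -41 < 0 and -835867 < 0  ⇒  (a,b)_∞ = -1.
v=7: a=7^-2·(≡2), b=7^-4·(≡3) mod 7; (2|7)=+1, (3|7)=-1; (−1)^{-2·-4·3}·(+1)^-4·(-1)^-2 = +1.
v=19: a=19^2·(≡4), b=19^3·(≡6) mod 19; (4|19)=+1, (6|19)=+1; (−1)^{2·3·9}·(+1)^3·(+1)^2 = +1.
v=29: a=29^2·(≡14), b=29^3·(≡11) mod 29; (14|29)=-1, (11|29)=-1; (−1)^{2·3·14}·(-1)^3·(-1)^2 = -1.
v=2: v_2(a)=8, v_2(b)=14; units ≡ 7, 5 (mod 8); ε·ε+αω+βω = 1·0+8·1+14·0 ≡ 0  ⇒  (a,b)_2 = +1.
v=41: a=41^1·(≡36), b=41^1·(≡33) mod 41; (36|41)=+1, (33|41)=+1; (−1)^{1·1·20}·(+1)^1·(+1)^1 = +1.
v=5: a=5^-2·(≡4), b=5^-2·(≡2) mod 5; (4|5)=+1, (2|5)=-1; (−1)^{-2·-2·2}·(+1)^-2·(-1)^-2 = +1.
v=3: a=3^0·(≡1), b=3^-2·(≡2) mod 3; (1|3)=+1, (2|3)=-1; (−1)^{0·-2·1}·(+1)^-2·(-1)^0 = +1.
Ram(-41, -835867) = {29, ∞}; no ℚ_29-point on the conic.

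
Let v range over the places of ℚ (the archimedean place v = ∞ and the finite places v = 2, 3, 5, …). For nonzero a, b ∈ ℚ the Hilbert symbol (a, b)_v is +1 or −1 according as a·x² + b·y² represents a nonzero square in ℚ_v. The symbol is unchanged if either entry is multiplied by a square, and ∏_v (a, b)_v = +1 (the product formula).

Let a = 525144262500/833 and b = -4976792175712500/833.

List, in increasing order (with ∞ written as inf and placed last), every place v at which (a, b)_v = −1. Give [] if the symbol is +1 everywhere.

[5, 11, 13, 31]

Mod squares: a ≡ 28985, b ≡ -376805. Check v ∈ {∞, 2, 3, 5, 7, 11, 13, 17, 31}.
v=17: a=17^-1·(≡12), b=17^-1·(≡6) mod 17; (12|17)=-1, (6|17)=-1; (−1)^{-1·-1·8}·(-1)^-1·(-1)^-1 = +1.
v=31: a=31^1·(≡28), b=31^1·(≡4) mod 31; (28|31)=+1, (4|31)=+1; (−1)^{1·1·15}·(+1)^1·(+1)^1 = -1.
v=5: a=5^5·(≡3), b=5^5·(≡4) mod 5; (3|5)=-1, (4|5)=+1; (−1)^{5·5·2}·(-1)^5·(+1)^5 = -1.
v=13: a=13^2·(≡8), b=13^3·(≡5) mod 13; (8|13)=-1, (5|13)=-1; (−1)^{2·3·6}·(-1)^3·(-1)^2 = -1.
v=∞: 28985 > 0 and -376805 < 0  ⇒  (a,b)_∞ = +1.
v=2: v_2(a)=2, v_2(b)=2; units ≡ 1, 3 (mod 8); ε·ε+αω+βω = 0·1+2·1+2·0 ≡ 0  ⇒  (a,b)_2 = +1.
v=3: a=3^6·(≡2), b=3^12·(≡1) mod 3; (2|3)=-1, (1|3)=+1; (−1)^{6·12·1}·(-1)^12·(+1)^6 = +1.
v=7: a=7^-2·(≡6), b=7^-2·(≡6) mod 7; (6|7)=-1, (6|7)=-1; (−1)^{-2·-2·3}·(-1)^-2·(-1)^-2 = +1.
v=11: a=11^1·(≡10), b=11^1·(≡6) mod 11; (10|11)=-1, (6|11)=-1; (−1)^{1·1·5}·(-1)^1·(-1)^1 = -1.
|Ram(28985, -376805)| = 4, even; anisotropic at {5, 11, 13, 31}.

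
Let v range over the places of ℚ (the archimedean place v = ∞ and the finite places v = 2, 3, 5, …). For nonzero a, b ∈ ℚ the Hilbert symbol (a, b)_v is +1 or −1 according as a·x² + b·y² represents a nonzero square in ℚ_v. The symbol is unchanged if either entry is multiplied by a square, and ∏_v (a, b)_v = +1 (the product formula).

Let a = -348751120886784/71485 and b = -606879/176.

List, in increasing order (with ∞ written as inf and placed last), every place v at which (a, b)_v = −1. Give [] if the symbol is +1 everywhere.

Mod squares: a ≡ -935, b ≡ -4389. Check v ∈ {∞, 2, 3, 5, 7, 11, 13, 17, 19, 29}.
v=∞: -935 < 0 and -4389 < 0  ⇒  (a,b)_∞ = -1.
v=2: v_2(a)=10, v_2(b)=-4; units ≡ 1, 3 (mod 8); ε·ε+αω+βω = 0·1+10·1+-4·0 ≡ 0  ⇒  (a,b)_2 = +1.
v=29: a=29^-2·(≡28), b=29^0·(≡2) mod 29; (28|29)=+1, (2|29)=-1; (−1)^{-2·0·14}·(+1)^0·(-1)^-2 = +1.
v=5: a=5^-1·(≡3), b=5^0·(≡1) mod 5; (3|5)=-1, (1|5)=+1; (−1)^{-1·0·2}·(-1)^0·(+1)^-1 = +1.
v=19: a=19^2·(≡3), b=19^1·(≡11) mod 19; (3|19)=-1, (11|19)=+1; (−1)^{2·1·9}·(-1)^1·(+1)^2 = -1.
v=3: a=3^6·(≡1), b=3^3·(≡1) mod 3; (1|3)=+1, (1|3)=+1; (−1)^{6·3·1}·(+1)^3·(+1)^6 = +1.
v=7: a=7^6·(≡3), b=7^1·(≡5) mod 7; (3|7)=-1, (5|7)=-1; (−1)^{6·1·3}·(-1)^1·(-1)^6 = -1.
v=13: a=13^0·(≡9), b=13^2·(≡7) mod 13; (9|13)=+1, (7|13)=-1; (−1)^{0·2·6}·(+1)^2·(-1)^0 = +1.
v=17: a=17^-1·(≡1), b=17^0·(≡12) mod 17; (1|17)=+1, (12|17)=-1; (−1)^{-1·0·8}·(+1)^0·(-1)^-1 = -1.
v=11: a=11^1·(≡5), b=11^-1·(≡7) mod 11; (5|11)=+1, (7|11)=-1; (−1)^{1·-1·5}·(+1)^-1·(-1)^1 = +1.
|Ram(-935, -4389)| = 4, even; anisotropic at {7, 17, 19, ∞}.

[7, 17, 19, inf]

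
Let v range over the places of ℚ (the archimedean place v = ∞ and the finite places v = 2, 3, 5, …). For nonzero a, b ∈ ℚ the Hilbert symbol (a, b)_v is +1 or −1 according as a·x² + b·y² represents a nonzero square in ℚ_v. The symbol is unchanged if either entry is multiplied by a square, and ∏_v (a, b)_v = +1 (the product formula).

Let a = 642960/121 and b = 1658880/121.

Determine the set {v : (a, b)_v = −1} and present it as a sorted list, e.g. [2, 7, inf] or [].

(a, b) ≡ (4465, 5) mod (ℚ^×)²; places V = {2, 3, 5, 11, 19, 47, ∞}.
(a,b)_47: α=1, u≡21; β=0, v≡11 (mod 47); (21|47)=+1, (11|47)=-1; sign (−1)^0·+1^0·-1^1 = -1.
(a,b)_19: α=1, u≡11; β=0, v≡4 (mod 19); (11|19)=+1, (4|19)=+1; sign (−1)^0·+1^0·+1^1 = +1.
(a,b)_5: α=1, u≡2; β=1, v≡1 (mod 5); (2|5)=-1, (1|5)=+1; sign (−1)^0·-1^1·+1^1 = -1.
(a,b)_11: α=-2, u≡10; β=-2, v≡3 (mod 11); (10|11)=-1, (3|11)=+1; sign (−1)^0·-1^-2·+1^-2 = +1.
(a,b)_3: α=2, u≡1; β=4, v≡2 (mod 3); (1|3)=+1, (2|3)=-1; sign (−1)^0·+1^4·-1^2 = +1.
(a,b)_2: α=4, β=12; u≡1, v≡5 (mod 8); ε(u)ε(v)=0·0, αω(v)=4·1, βω(u)=12·0; sum ≡ 0  ⇒  +1.
(a,b)_∞: sgn(4465)=+, sgn(5)=+, so +1.
|Ram(4465, 5)| = 2, even; anisotropic at {5, 47}.

[5, 47]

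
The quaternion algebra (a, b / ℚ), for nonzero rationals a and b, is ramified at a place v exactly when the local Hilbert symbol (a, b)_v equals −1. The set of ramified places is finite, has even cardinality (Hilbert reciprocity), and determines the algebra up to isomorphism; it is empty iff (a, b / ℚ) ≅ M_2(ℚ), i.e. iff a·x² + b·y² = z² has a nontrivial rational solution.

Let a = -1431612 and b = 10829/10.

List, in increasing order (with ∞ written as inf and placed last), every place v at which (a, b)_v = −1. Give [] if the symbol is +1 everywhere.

[5, 7]

Mod squares: a ≡ -39767, b ≡ 2210. Check v ∈ {∞, 2, 3, 5, 7, 13, 17, 19, 23}.
v=7: a=7^1·(≡3), b=7^2·(≡6) mod 7; (3|7)=-1, (6|7)=-1; (−1)^{1·2·3}·(-1)^2·(-1)^1 = -1.
v=5: a=5^0·(≡3), b=5^-1·(≡2) mod 5; (3|5)=-1, (2|5)=-1; (−1)^{0·-1·2}·(-1)^-1·(-1)^0 = -1.
v=13: a=13^1·(≡12), b=13^1·(≡4) mod 13; (12|13)=+1, (4|13)=+1; (−1)^{1·1·6}·(+1)^1·(+1)^1 = +1.
v=23: a=23^1·(≡17), b=23^0·(≡18) mod 23; (17|23)=-1, (18|23)=+1; (−1)^{1·0·11}·(-1)^0·(+1)^1 = +1.
v=19: a=19^1·(≡6), b=19^0·(≡17) mod 19; (6|19)=+1, (17|19)=+1; (−1)^{1·0·9}·(+1)^0·(+1)^1 = +1.
v=∞: -39767 < 0 and 2210 > 0  ⇒  (a,b)_∞ = +1.
v=2: v_2(a)=2, v_2(b)=-1; units ≡ 1, 1 (mod 8); ε·ε+αω+βω = 0·0+2·0+-1·0 ≡ 0  ⇒  (a,b)_2 = +1.
v=17: a=17^0·(≡9), b=17^1·(≡11) mod 17; (9|17)=+1, (11|17)=-1; (−1)^{0·1·8}·(+1)^1·(-1)^0 = +1.
v=3: a=3^2·(≡1), b=3^0·(≡2) mod 3; (1|3)=+1, (2|3)=-1; (−1)^{2·0·1}·(+1)^0·(-1)^2 = +1.
|Ram(-39767, 2210)| = 2, even; anisotropic at {5, 7}.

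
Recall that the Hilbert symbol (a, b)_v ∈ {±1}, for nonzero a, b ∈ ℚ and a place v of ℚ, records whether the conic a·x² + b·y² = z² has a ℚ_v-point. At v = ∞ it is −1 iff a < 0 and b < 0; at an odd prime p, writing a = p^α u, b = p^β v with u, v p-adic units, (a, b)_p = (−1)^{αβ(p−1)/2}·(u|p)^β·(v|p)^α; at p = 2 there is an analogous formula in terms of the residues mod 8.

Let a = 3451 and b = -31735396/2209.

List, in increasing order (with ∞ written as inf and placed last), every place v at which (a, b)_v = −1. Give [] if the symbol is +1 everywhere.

Mod squares: a ≡ 3451, b ≡ -65569. Check v ∈ {∞, 2, 7, 11, 17, 19, 29, 47}.
v=7: a=7^1·(≡3), b=7^1·(≡5) mod 7; (3|7)=-1, (5|7)=-1; (−1)^{1·1·3}·(-1)^1·(-1)^1 = -1.
v=19: a=19^0·(≡12), b=19^1·(≡5) mod 19; (12|19)=-1, (5|19)=+1; (−1)^{0·1·9}·(-1)^1·(+1)^0 = -1.
v=47: a=47^0·(≡20), b=47^-2·(≡38) mod 47; (20|47)=-1, (38|47)=-1; (−1)^{0·-2·23}·(-1)^-2·(-1)^0 = +1.
v=29: a=29^1·(≡3), b=29^1·(≡4) mod 29; (3|29)=-1, (4|29)=+1; (−1)^{1·1·14}·(-1)^1·(+1)^1 = -1.
v=2: v_2(a)=0, v_2(b)=2; units ≡ 3, 7 (mod 8); ε·ε+αω+βω = 1·1+0·0+2·1 ≡ 1  ⇒  (a,b)_2 = -1.
v=∞: 3451 > 0 and -65569 < 0  ⇒  (a,b)_∞ = +1.
v=11: a=11^0·(≡8), b=11^2·(≡7) mod 11; (8|11)=-1, (7|11)=-1; (−1)^{0·2·5}·(-1)^2·(-1)^0 = +1.
v=17: a=17^1·(≡16), b=17^1·(≡1) mod 17; (16|17)=+1, (1|17)=+1; (−1)^{1·1·8}·(+1)^1·(+1)^1 = +1.
Ram(3451, -65569) = {2, 7, 19, 29}; no ℚ_2-point on the conic.

[2, 7, 19, 29]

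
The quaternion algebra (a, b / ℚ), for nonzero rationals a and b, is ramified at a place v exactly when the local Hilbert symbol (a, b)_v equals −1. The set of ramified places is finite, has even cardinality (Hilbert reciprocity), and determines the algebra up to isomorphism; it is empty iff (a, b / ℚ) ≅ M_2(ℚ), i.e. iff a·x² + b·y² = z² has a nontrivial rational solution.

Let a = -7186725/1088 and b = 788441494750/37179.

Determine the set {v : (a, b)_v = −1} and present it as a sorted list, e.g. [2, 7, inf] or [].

[2, 5, 13, 17]

(a, b) ≡ (-357, 46410) mod (ℚ^×)²; places V = {2, 3, 5, 7, 13, 17, 29, ∞}.
(a,b)_17: α=-1, u≡15; β=-1, v≡6 (mod 17); (15|17)=+1, (6|17)=-1; sign (−1)^0·+1^-1·-1^-1 = -1.
(a,b)_7: α=1, u≡5; β=3, v≡1 (mod 7); (5|7)=-1, (1|7)=+1; sign (−1)^1·-1^3·+1^1 = +1.
(a,b)_5: α=2, u≡2; β=3, v≡2 (mod 5); (2|5)=-1, (2|5)=-1; sign (−1)^0·-1^3·-1^2 = -1.
(a,b)_2: α=-6, β=1; u≡3, v≡5 (mod 8); ε(u)ε(v)=1·0, αω(v)=-6·1, βω(u)=1·1; sum ≡ 1  ⇒  -1.
(a,b)_29: α=0, u≡23; β=4, v≡19 (mod 29); (23|29)=+1, (19|29)=-1; sign (−1)^0·+1^4·-1^0 = +1.
(a,b)_13: α=2, u≡7; β=1, v≡7 (mod 13); (7|13)=-1, (7|13)=-1; sign (−1)^0·-1^1·-1^2 = -1.
(a,b)_3: α=5, u≡1; β=-7, v≡2 (mod 3); (1|3)=+1, (2|3)=-1; sign (−1)^1·+1^-7·-1^5 = +1.
(a,b)_∞: sgn(-357)=−, sgn(46410)=+, so +1.
(-357, 46410 / ℚ) ramifies at {2, 5, 13, 17}: a division algebra.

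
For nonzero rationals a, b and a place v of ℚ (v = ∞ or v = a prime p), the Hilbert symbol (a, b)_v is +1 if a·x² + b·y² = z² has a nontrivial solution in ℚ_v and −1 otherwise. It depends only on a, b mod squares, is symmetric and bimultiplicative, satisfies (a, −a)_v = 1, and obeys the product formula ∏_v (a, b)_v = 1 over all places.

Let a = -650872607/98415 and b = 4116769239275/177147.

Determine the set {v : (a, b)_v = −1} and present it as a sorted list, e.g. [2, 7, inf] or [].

(a, b) ≡ (-21945, 9177) mod (ℚ^×)²; places V = {2, 3, 5, 7, 11, 19, 23, 29, ∞}.
(a,b)_5: α=-1, u≡1; β=2, v≡3 (mod 5); (1|5)=+1, (3|5)=-1; sign (−1)^0·+1^2·-1^-1 = -1.
(a,b)_23: α=2, u≡22; β=3, v≡2 (mod 23); (22|23)=-1, (2|23)=+1; sign (−1)^0·-1^3·+1^2 = -1.
(a,b)_19: α=1, u≡16; β=1, v≡3 (mod 19); (16|19)=+1, (3|19)=-1; sign (−1)^1·+1^1·-1^1 = +1.
(a,b)_3: α=-9, u≡2; β=-11, v≡2 (mod 3); (2|3)=-1, (2|3)=-1; sign (−1)^1·-1^-11·-1^-9 = -1.
(a,b)_2: α=0, β=0; u≡7, v≡1 (mod 8); ε(u)ε(v)=1·0, αω(v)=0·0, βω(u)=0·0; sum ≡ 0  ⇒  +1.
(a,b)_7: α=1, u≡2; β=1, v≡1 (mod 7); (2|7)=+1, (1|7)=+1; sign (−1)^1·+1^1·+1^1 = -1.
(a,b)_29: α=2, u≡3; β=2, v≡24 (mod 29); (3|29)=-1, (24|29)=+1; sign (−1)^0·-1^2·+1^2 = +1.
(a,b)_∞: sgn(-21945)=−, sgn(9177)=+, so +1.
(a,b)_11: α=1, u≡8; β=2, v≡5 (mod 11); (8|11)=-1, (5|11)=+1; sign (−1)^0·-1^2·+1^1 = +1.
|Ram(-21945, 9177)| = 4, even; anisotropic at {3, 5, 7, 23}.

[3, 5, 7, 23]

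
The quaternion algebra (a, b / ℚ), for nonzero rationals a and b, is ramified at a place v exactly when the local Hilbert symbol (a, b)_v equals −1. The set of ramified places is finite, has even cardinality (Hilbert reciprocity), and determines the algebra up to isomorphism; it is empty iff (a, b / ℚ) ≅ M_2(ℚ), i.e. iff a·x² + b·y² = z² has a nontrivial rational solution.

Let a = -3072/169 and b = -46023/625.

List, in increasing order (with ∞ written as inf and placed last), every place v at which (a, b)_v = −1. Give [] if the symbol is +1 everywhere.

[29, inf]

Mod squares: a ≡ -3, b ≡ -87. Check v ∈ {∞, 2, 3, 5, 13, 23, 29}.
v=2: v_2(a)=10, v_2(b)=0; units ≡ 5, 1 (mod 8); ε·ε+αω+βω = 0·0+10·0+0·1 ≡ 0  ⇒  (a,b)_2 = +1.
v=3: a=3^1·(≡2), b=3^1·(≡1) mod 3; (2|3)=-1, (1|3)=+1; (−1)^{1·1·1}·(-1)^1·(+1)^1 = +1.
v=13: a=13^-2·(≡9), b=13^0·(≡10) mod 13; (9|13)=+1, (10|13)=+1; (−1)^{-2·0·6}·(+1)^0·(+1)^-2 = +1.
v=23: a=23^0·(≡7), b=23^2·(≡7) mod 23; (7|23)=-1, (7|23)=-1; (−1)^{0·2·11}·(-1)^2·(-1)^0 = +1.
v=∞: -3 < 0 and -87 < 0  ⇒  (a,b)_∞ = -1.
v=29: a=29^0·(≡17), b=29^1·(≡15) mod 29; (17|29)=-1, (15|29)=-1; (−1)^{0·1·14}·(-1)^1·(-1)^0 = -1.
v=5: a=5^0·(≡2), b=5^-4·(≡2) mod 5; (2|5)=-1, (2|5)=-1; (−1)^{0·-4·2}·(-1)^-4·(-1)^0 = +1.
Ram(-3, -87) = {29, ∞}; no ℚ_29-point on the conic.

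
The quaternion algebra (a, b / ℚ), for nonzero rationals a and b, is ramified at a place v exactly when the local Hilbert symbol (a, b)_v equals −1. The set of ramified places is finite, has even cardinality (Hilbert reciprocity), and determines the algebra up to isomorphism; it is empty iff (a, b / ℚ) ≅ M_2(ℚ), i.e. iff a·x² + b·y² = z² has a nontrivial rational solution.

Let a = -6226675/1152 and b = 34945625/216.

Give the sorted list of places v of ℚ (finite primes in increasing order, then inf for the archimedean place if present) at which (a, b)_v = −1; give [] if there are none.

[13, 23]

Mod squares: a ≡ -10166, b ≡ 335478. Check v ∈ {∞, 2, 3, 5, 7, 11, 13, 17, 23}.
v=17: a=17^1·(≡11), b=17^1·(≡3) mod 17; (11|17)=-1, (3|17)=-1; (−1)^{1·1·8}·(-1)^1·(-1)^1 = +1.
v=7: a=7^2·(≡6), b=7^0·(≡6) mod 7; (6|7)=-1, (6|7)=-1; (−1)^{2·0·3}·(-1)^0·(-1)^2 = +1.
v=2: v_2(a)=-7, v_2(b)=-3; units ≡ 5, 3 (mod 8); ε·ε+αω+βω = 0·1+-7·1+-3·1 ≡ 0  ⇒  (a,b)_2 = +1.
v=11: a=11^0·(≡5), b=11^1·(≡6) mod 11; (5|11)=+1, (6|11)=-1; (−1)^{0·1·5}·(+1)^1·(-1)^0 = +1.
v=3: a=3^-2·(≡1), b=3^-3·(≡1) mod 3; (1|3)=+1, (1|3)=+1; (−1)^{-2·-3·1}·(+1)^-3·(+1)^-2 = +1.
v=5: a=5^2·(≡4), b=5^4·(≡3) mod 5; (4|5)=+1, (3|5)=-1; (−1)^{2·4·2}·(+1)^4·(-1)^2 = +1.
v=23: a=23^1·(≡4), b=23^1·(≡2) mod 23; (4|23)=+1, (2|23)=+1; (−1)^{1·1·11}·(+1)^1·(+1)^1 = -1.
v=∞: -10166 < 0 and 335478 > 0  ⇒  (a,b)_∞ = +1.
v=13: a=13^1·(≡11), b=13^1·(≡3) mod 13; (11|13)=-1, (3|13)=+1; (−1)^{1·1·6}·(-1)^1·(+1)^1 = -1.
Ram(-10166, 335478) = {13, 23}; no ℚ_13-point on the conic.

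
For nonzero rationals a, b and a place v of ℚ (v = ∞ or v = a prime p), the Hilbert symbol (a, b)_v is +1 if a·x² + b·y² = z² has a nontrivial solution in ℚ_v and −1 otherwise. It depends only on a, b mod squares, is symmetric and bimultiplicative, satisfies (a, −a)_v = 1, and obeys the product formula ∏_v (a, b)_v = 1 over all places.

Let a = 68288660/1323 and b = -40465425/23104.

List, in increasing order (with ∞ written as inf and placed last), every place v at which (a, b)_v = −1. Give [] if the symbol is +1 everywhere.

[2, 3, 5, 11, 13, 19]

Mod squares: a ≡ 53295, b ≡ -273. Check v ∈ {∞, 2, 3, 5, 7, 11, 13, 17, 19, 31}.
v=11: a=11^1·(≡4), b=11^2·(≡2) mod 11; (4|11)=+1, (2|11)=-1; (−1)^{1·2·5}·(+1)^2·(-1)^1 = -1.
v=19: a=19^1·(≡2), b=19^-2·(≡13) mod 19; (2|19)=-1, (13|19)=-1; (−1)^{1·-2·9}·(-1)^-2·(-1)^1 = -1.
v=17: a=17^1·(≡6), b=17^0·(≡15) mod 17; (6|17)=-1, (15|17)=+1; (−1)^{1·0·8}·(-1)^0·(+1)^1 = +1.
v=31: a=31^2·(≡24), b=31^0·(≡30) mod 31; (24|31)=-1, (30|31)=-1; (−1)^{2·0·15}·(-1)^0·(-1)^2 = +1.
v=3: a=3^-3·(≡2), b=3^1·(≡2) mod 3; (2|3)=-1, (2|3)=-1; (−1)^{-3·1·1}·(-1)^1·(-1)^-3 = -1.
v=5: a=5^1·(≡4), b=5^2·(≡2) mod 5; (4|5)=+1, (2|5)=-1; (−1)^{1·2·2}·(+1)^2·(-1)^1 = -1.
v=13: a=13^0·(≡5), b=13^1·(≡7) mod 13; (5|13)=-1, (7|13)=-1; (−1)^{0·1·6}·(-1)^1·(-1)^0 = -1.
v=2: v_2(a)=2, v_2(b)=-6; units ≡ 7, 7 (mod 8); ε·ε+αω+βω = 1·1+2·0+-6·0 ≡ 1  ⇒  (a,b)_2 = -1.
v=∞: 53295 > 0 and -273 < 0  ⇒  (a,b)_∞ = +1.
v=7: a=7^-2·(≡1), b=7^3·(≡6) mod 7; (1|7)=+1, (6|7)=-1; (−1)^{-2·3·3}·(+1)^3·(-1)^-2 = +1.
(53295, -273 / ℚ) ramifies at {2, 3, 5, 11, 13, 19}: a division algebra.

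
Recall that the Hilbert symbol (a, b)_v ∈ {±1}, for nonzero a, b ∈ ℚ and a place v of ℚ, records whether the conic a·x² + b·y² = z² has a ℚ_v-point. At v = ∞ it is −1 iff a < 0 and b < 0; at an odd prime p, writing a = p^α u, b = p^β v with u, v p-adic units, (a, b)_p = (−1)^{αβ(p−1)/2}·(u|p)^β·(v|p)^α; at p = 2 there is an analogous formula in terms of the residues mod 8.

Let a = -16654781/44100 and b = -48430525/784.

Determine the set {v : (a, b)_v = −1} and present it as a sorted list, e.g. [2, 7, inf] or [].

[2, 11, 31, inf]

(a, b) ≡ (-341, -1937221) mod (ℚ^×)²; places V = {2, 3, 5, 7, 11, 13, 17, 19, 23, 31, ∞}.
(a,b)_17: α=2, u≡9; β=0, v≡5 (mod 17); (9|17)=+1, (5|17)=-1; sign (−1)^0·+1^0·-1^2 = +1.
(a,b)_5: α=-2, u≡1; β=2, v≡1 (mod 5); (1|5)=+1, (1|5)=+1; sign (−1)^0·+1^2·+1^-2 = +1.
(a,b)_3: α=-2, u≡1; β=0, v≡2 (mod 3); (1|3)=+1, (2|3)=-1; sign (−1)^0·+1^0·-1^-2 = +1.
(a,b)_31: α=1, u≡4; β=1, v≡7 (mod 31); (4|31)=+1, (7|31)=+1; sign (−1)^1·+1^1·+1^1 = -1.
(a,b)_23: α=0, u≡13; β=1, v≡22 (mod 23); (13|23)=+1, (22|23)=-1; sign (−1)^0·+1^1·-1^0 = +1.
(a,b)_7: α=-2, u≡1; β=-2, v≡2 (mod 7); (1|7)=+1, (2|7)=+1; sign (−1)^0·+1^-2·+1^-2 = +1.
(a,b)_13: α=2, u≡1; β=1, v≡6 (mod 13); (1|13)=+1, (6|13)=-1; sign (−1)^0·+1^1·-1^2 = +1.
(a,b)_11: α=1, u≡2; β=1, v≡10 (mod 11); (2|11)=-1, (10|11)=-1; sign (−1)^1·-1^1·-1^1 = -1.
(a,b)_2: α=-2, β=-4; u≡3, v≡3 (mod 8); ε(u)ε(v)=1·1, αω(v)=-2·1, βω(u)=-4·1; sum ≡ 1  ⇒  -1.
(a,b)_∞: sgn(-341)=−, sgn(-1937221)=−, so -1.
(a,b)_19: α=0, u≡11; β=1, v≡13 (mod 19); (11|19)=+1, (13|19)=-1; sign (−1)^0·+1^1·-1^0 = +1.
|Ram(-341, -1937221)| = 4, even; anisotropic at {2, 11, 31, ∞}.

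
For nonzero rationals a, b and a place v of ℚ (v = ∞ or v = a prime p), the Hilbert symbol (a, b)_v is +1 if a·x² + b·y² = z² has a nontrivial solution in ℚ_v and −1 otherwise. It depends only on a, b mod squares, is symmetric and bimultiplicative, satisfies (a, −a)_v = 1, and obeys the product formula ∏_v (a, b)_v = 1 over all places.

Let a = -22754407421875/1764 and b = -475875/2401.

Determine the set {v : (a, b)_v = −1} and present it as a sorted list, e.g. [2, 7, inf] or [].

[5, 19, 37, 41, 47, inf]

Mod squares: a ≡ -58251283, b ≡ -235. Check v ∈ {∞, 2, 3, 5, 7, 19, 37, 41, 43, 47}.
v=43: a=43^1·(≡12), b=43^0·(≡36) mod 43; (12|43)=-1, (36|43)=+1; (−1)^{1·0·21}·(-1)^0·(+1)^1 = +1.
v=3: a=3^-2·(≡2), b=3^4·(≡2) mod 3; (2|3)=-1, (2|3)=-1; (−1)^{-2·4·1}·(-1)^4·(-1)^-2 = +1.
v=47: a=47^1·(≡21), b=47^1·(≡42) mod 47; (21|47)=+1, (42|47)=+1; (−1)^{1·1·23}·(+1)^1·(+1)^1 = -1.
v=5: a=5^8·(≡3), b=5^3·(≡3) mod 5; (3|5)=-1, (3|5)=-1; (−1)^{8·3·2}·(-1)^3·(-1)^8 = -1.
v=19: a=19^1·(≡10), b=19^0·(≡8) mod 19; (10|19)=-1, (8|19)=-1; (−1)^{1·0·9}·(-1)^0·(-1)^1 = -1.
v=41: a=41^1·(≡16), b=41^0·(≡13) mod 41; (16|41)=+1, (13|41)=-1; (−1)^{1·0·20}·(+1)^0·(-1)^1 = -1.
v=37: a=37^1·(≡12), b=37^0·(≡23) mod 37; (12|37)=+1, (23|37)=-1; (−1)^{1·0·18}·(+1)^0·(-1)^1 = -1.
v=∞: -58251283 < 0 and -235 < 0  ⇒  (a,b)_∞ = -1.
v=2: v_2(a)=-2, v_2(b)=0; units ≡ 5, 5 (mod 8); ε·ε+αω+βω = 0·0+-2·1+0·1 ≡ 0  ⇒  (a,b)_2 = +1.
v=7: a=7^-2·(≡4), b=7^-4·(≡6) mod 7; (4|7)=+1, (6|7)=-1; (−1)^{-2·-4·3}·(+1)^-4·(-1)^-2 = +1.
(-58251283, -235 / ℚ) ramifies at {5, 19, 37, 41, 47, ∞}: a division algebra.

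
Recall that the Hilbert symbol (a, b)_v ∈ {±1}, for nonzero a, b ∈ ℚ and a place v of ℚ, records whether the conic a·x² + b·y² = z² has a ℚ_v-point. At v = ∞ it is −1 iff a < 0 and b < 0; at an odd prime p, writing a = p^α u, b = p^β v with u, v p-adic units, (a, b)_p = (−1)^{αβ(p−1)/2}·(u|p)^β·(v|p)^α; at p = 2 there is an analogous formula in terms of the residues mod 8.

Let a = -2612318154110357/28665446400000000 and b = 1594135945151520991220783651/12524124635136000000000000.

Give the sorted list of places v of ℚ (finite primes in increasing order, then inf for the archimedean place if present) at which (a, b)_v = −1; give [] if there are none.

[2, 3]

Mod squares: a ≡ -462, b ≡ 11. Check v ∈ {∞, 2, 3, 5, 7, 11, 19, 29, 31}.
v=31: a=31^4·(≡3), b=31^6·(≡27) mod 31; (3|31)=-1, (27|31)=-1; (−1)^{4·6·15}·(-1)^6·(-1)^4 = +1.
v=3: a=3^-7·(≡2), b=3^-6·(≡2) mod 3; (2|3)=-1, (2|3)=-1; (−1)^{-7·-6·1}·(-1)^-6·(-1)^-7 = -1.
v=5: a=5^-8·(≡2), b=5^-12·(≡1) mod 5; (2|5)=-1, (1|5)=+1; (−1)^{-8·-12·2}·(-1)^-12·(+1)^-8 = +1.
v=19: a=19^2·(≡18), b=19^4·(≡5) mod 19; (18|19)=-1, (5|19)=+1; (−1)^{2·4·9}·(-1)^4·(+1)^2 = +1.
v=11: a=11^3·(≡8), b=11^7·(≡5) mod 11; (8|11)=-1, (5|11)=+1; (−1)^{3·7·5}·(-1)^7·(+1)^3 = +1.
v=29: a=29^2·(≡15), b=29^4·(≡21) mod 29; (15|29)=-1, (21|29)=-1; (−1)^{2·4·14}·(-1)^4·(-1)^2 = +1.
v=2: v_2(a)=-25, v_2(b)=-46; units ≡ 1, 3 (mod 8); ε·ε+αω+βω = 0·1+-25·1+-46·0 ≡ 1  ⇒  (a,b)_2 = -1.
v=7: a=7^1·(≡4), b=7^0·(≡4) mod 7; (4|7)=+1, (4|7)=+1; (−1)^{1·0·3}·(+1)^0·(+1)^1 = +1.
v=∞: -462 < 0 and 11 > 0  ⇒  (a,b)_∞ = +1.
|Ram(-462, 11)| = 2, even; anisotropic at {2, 3}.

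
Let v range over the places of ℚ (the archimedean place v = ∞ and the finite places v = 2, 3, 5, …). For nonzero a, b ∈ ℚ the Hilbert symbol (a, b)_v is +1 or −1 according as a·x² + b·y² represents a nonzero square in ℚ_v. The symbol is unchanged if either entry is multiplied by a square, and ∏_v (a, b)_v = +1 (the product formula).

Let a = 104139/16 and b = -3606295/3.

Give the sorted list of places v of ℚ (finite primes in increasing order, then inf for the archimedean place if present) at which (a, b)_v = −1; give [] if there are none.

[2, 3, 11, 17]

Mod squares: a ≡ 11571, b ≡ -10818885. Check v ∈ {∞, 2, 3, 5, 7, 11, 17, 19, 29}.
v=7: a=7^1·(≡1), b=7^1·(≡5) mod 7; (1|7)=+1, (5|7)=-1; (−1)^{1·1·3}·(+1)^1·(-1)^1 = +1.
v=2: v_2(a)=-4, v_2(b)=0; units ≡ 3, 3 (mod 8); ε·ε+αω+βω = 1·1+-4·1+0·1 ≡ 1  ⇒  (a,b)_2 = -1.
v=19: a=19^1·(≡16), b=19^1·(≡8) mod 19; (16|19)=+1, (8|19)=-1; (−1)^{1·1·9}·(+1)^1·(-1)^1 = +1.
v=29: a=29^1·(≡16), b=29^1·(≡28) mod 29; (16|29)=+1, (28|29)=+1; (−1)^{1·1·14}·(+1)^1·(+1)^1 = +1.
v=∞: 11571 > 0 and -10818885 < 0  ⇒  (a,b)_∞ = +1.
v=11: a=11^0·(≡7), b=11^1·(≡7) mod 11; (7|11)=-1, (7|11)=-1; (−1)^{0·1·5}·(-1)^1·(-1)^0 = -1.
v=17: a=17^0·(≡3), b=17^1·(≡14) mod 17; (3|17)=-1, (14|17)=-1; (−1)^{0·1·8}·(-1)^1·(-1)^0 = -1.
v=3: a=3^3·(≡2), b=3^-1·(≡2) mod 3; (2|3)=-1, (2|3)=-1; (−1)^{3·-1·1}·(-1)^-1·(-1)^3 = -1.
v=5: a=5^0·(≡4), b=5^1·(≡2) mod 5; (4|5)=+1, (2|5)=-1; (−1)^{0·1·2}·(+1)^1·(-1)^0 = +1.
Ram(11571, -10818885) = {2, 3, 11, 17}; no ℚ_2-point on the conic.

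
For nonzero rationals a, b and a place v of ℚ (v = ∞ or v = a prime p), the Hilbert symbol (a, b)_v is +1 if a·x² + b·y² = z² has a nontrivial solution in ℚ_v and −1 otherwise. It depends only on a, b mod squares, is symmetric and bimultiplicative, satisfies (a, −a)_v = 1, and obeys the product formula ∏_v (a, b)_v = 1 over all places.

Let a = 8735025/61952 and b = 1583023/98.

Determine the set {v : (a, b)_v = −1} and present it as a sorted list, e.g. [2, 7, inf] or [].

[3, 29]

Mod squares: a ≡ 2418, b ≡ 18734. Check v ∈ {∞, 2, 3, 5, 7, 11, 13, 17, 19, 29, 31}.
v=11: a=11^-2·(≡4), b=11^0·(≡9) mod 11; (4|11)=+1, (9|11)=+1; (−1)^{-2·0·5}·(+1)^0·(+1)^-2 = +1.
v=13: a=13^1·(≡1), b=13^2·(≡1) mod 13; (1|13)=+1, (1|13)=+1; (−1)^{1·2·6}·(+1)^2·(+1)^1 = +1.
v=7: a=7^0·(≡6), b=7^-2·(≡4) mod 7; (6|7)=-1, (4|7)=+1; (−1)^{0·-2·3}·(-1)^-2·(+1)^0 = +1.
v=17: a=17^2·(≡4), b=17^1·(≡6) mod 17; (4|17)=+1, (6|17)=-1; (−1)^{2·1·8}·(+1)^1·(-1)^2 = +1.
v=5: a=5^2·(≡3), b=5^0·(≡1) mod 5; (3|5)=-1, (1|5)=+1; (−1)^{2·0·2}·(-1)^0·(+1)^2 = +1.
v=29: a=29^0·(≡10), b=29^1·(≡14) mod 29; (10|29)=-1, (14|29)=-1; (−1)^{0·1·14}·(-1)^1·(-1)^0 = -1.
v=31: a=31^1·(≡10), b=31^0·(≡14) mod 31; (10|31)=+1, (14|31)=+1; (−1)^{1·0·15}·(+1)^0·(+1)^1 = +1.
v=∞: 2418 > 0 and 18734 > 0  ⇒  (a,b)_∞ = +1.
v=3: a=3^1·(≡2), b=3^0·(≡2) mod 3; (2|3)=-1, (2|3)=-1; (−1)^{1·0·1}·(-1)^0·(-1)^1 = -1.
v=2: v_2(a)=-9, v_2(b)=-1; units ≡ 1, 7 (mod 8); ε·ε+αω+βω = 0·1+-9·0+-1·0 ≡ 0  ⇒  (a,b)_2 = +1.
v=19: a=19^0·(≡5), b=19^1·(≡7) mod 19; (5|19)=+1, (7|19)=+1; (−1)^{0·1·9}·(+1)^1·(+1)^0 = +1.
(2418, 18734 / ℚ) ramifies at {3, 29}: a division algebra.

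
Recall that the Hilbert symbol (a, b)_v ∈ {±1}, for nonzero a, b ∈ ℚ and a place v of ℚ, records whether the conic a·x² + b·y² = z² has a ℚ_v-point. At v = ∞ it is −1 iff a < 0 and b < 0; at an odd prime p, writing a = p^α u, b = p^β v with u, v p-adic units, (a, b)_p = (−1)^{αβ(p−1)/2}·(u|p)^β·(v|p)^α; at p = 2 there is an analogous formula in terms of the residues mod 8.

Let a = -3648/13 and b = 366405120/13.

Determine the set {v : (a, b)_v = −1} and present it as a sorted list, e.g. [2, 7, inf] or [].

[13, 31]

Mod squares: a ≡ -741, b ≡ 229710. Check v ∈ {∞, 2, 3, 5, 13, 19, 31}.
v=2: v_2(a)=6, v_2(b)=9; units ≡ 3, 7 (mod 8); ε·ε+αω+βω = 1·1+6·0+9·1 ≡ 0  ⇒  (a,b)_2 = +1.
v=5: a=5^0·(≡4), b=5^1·(≡3) mod 5; (4|5)=+1, (3|5)=-1; (−1)^{0·1·2}·(+1)^1·(-1)^0 = +1.
v=31: a=31^0·(≡27), b=31^1·(≡2) mod 31; (27|31)=-1, (2|31)=+1; (−1)^{0·1·15}·(-1)^1·(+1)^0 = -1.
v=3: a=3^1·(≡2), b=3^5·(≡1) mod 3; (2|3)=-1, (1|3)=+1; (−1)^{1·5·1}·(-1)^5·(+1)^1 = +1.
v=19: a=19^1·(≡13), b=19^1·(≡17) mod 19; (13|19)=-1, (17|19)=+1; (−1)^{1·1·9}·(-1)^1·(+1)^1 = +1.
v=∞: -741 < 0 and 229710 > 0  ⇒  (a,b)_∞ = +1.
v=13: a=13^-1·(≡5), b=13^-1·(≡3) mod 13; (5|13)=-1, (3|13)=+1; (−1)^{-1·-1·6}·(-1)^-1·(+1)^-1 = -1.
|Ram(-741, 229710)| = 2, even; anisotropic at {13, 31}.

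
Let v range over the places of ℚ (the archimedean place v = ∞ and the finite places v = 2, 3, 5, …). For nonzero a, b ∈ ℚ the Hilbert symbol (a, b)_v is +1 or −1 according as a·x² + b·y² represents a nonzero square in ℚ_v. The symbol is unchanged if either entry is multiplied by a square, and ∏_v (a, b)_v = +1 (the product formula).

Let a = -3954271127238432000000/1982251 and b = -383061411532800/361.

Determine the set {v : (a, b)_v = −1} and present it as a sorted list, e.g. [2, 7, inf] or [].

[3, 11, 13, inf]

Mod squares: a ≡ -38038, b ≡ -33. Check v ∈ {∞, 2, 3, 5, 7, 11, 13, 17, 19}.
v=5: a=5^6·(≡2), b=5^2·(≡3) mod 5; (2|5)=-1, (3|5)=-1; (−1)^{6·2·2}·(-1)^2·(-1)^6 = +1.
v=∞: -38038 < 0 and -33 < 0  ⇒  (a,b)_∞ = -1.
v=7: a=7^3·(≡5), b=7^2·(≡1) mod 7; (5|7)=-1, (1|7)=+1; (−1)^{3·2·3}·(-1)^2·(+1)^3 = +1.
v=17: a=17^-2·(≡15), b=17^0·(≡1) mod 17; (15|17)=+1, (1|17)=+1; (−1)^{-2·0·8}·(+1)^0·(+1)^-2 = +1.
v=2: v_2(a)=11, v_2(b)=12; units ≡ 5, 7 (mod 8); ε·ε+αω+βω = 0·1+11·0+12·1 ≡ 0  ⇒  (a,b)_2 = +1.
v=13: a=13^5·(≡10), b=13^4·(≡8) mod 13; (10|13)=+1, (8|13)=-1; (−1)^{5·4·6}·(+1)^4·(-1)^5 = -1.
v=19: a=19^-3·(≡2), b=19^-2·(≡1) mod 19; (2|19)=-1, (1|19)=+1; (−1)^{-3·-2·9}·(-1)^-2·(+1)^-3 = +1.
v=3: a=3^6·(≡2), b=3^5·(≡1) mod 3; (2|3)=-1, (1|3)=+1; (−1)^{6·5·1}·(-1)^5·(+1)^6 = -1.
v=11: a=11^3·(≡7), b=11^1·(≡7) mod 11; (7|11)=-1, (7|11)=-1; (−1)^{3·1·5}·(-1)^1·(-1)^3 = -1.
|Ram(-38038, -33)| = 4, even; anisotropic at {3, 11, 13, ∞}.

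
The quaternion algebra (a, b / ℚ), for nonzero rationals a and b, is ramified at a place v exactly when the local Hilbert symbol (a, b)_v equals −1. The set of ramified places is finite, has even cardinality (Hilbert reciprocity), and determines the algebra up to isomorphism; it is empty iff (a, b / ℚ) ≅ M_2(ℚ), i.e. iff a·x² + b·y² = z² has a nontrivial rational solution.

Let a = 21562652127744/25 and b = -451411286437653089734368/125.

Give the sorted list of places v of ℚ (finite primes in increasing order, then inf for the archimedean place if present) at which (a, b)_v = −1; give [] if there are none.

(a, b) ≡ (58786, -3990) mod (ℚ^×)²; places V = {2, 3, 5, 7, 13, 17, 19, ∞}.
(a,b)_5: α=-2, u≡4; β=-3, v≡2 (mod 5); (4|5)=+1, (2|5)=-1; sign (−1)^0·+1^-3·-1^-2 = +1.
(a,b)_19: α=3, u≡9; β=5, v≡8 (mod 19); (9|19)=+1, (8|19)=-1; sign (−1)^1·+1^5·-1^3 = +1.
(a,b)_17: α=1, u≡11; β=2, v≡14 (mod 17); (11|17)=-1, (14|17)=-1; sign (−1)^0·-1^2·-1^1 = -1.
(a,b)_2: α=9, β=5; u≡1, v≡5 (mod 8); ε(u)ε(v)=0·0, αω(v)=9·1, βω(u)=5·0; sum ≡ 1  ⇒  -1.
(a,b)_∞: sgn(58786)=+, sgn(-3990)=−, so +1.
(a,b)_7: α=3, u≡3; β=5, v≡1 (mod 7); (3|7)=-1, (1|7)=+1; sign (−1)^1·-1^5·+1^3 = +1.
(a,b)_3: α=4, u≡1; β=5, v≡2 (mod 3); (1|3)=+1, (2|3)=-1; sign (−1)^0·+1^5·-1^4 = +1.
(a,b)_13: α=1, u≡5; β=6, v≡3 (mod 13); (5|13)=-1, (3|13)=+1; sign (−1)^0·-1^6·+1^1 = +1.
|Ram(58786, -3990)| = 2, even; anisotropic at {2, 17}.

[2, 17]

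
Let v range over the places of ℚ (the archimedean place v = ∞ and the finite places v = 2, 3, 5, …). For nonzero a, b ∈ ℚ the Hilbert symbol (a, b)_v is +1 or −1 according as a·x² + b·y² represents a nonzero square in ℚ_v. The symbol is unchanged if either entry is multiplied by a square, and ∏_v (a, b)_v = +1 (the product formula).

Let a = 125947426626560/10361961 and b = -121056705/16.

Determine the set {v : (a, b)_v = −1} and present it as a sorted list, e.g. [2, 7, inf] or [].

[2, 5, 11, 23]

Mod squares: a ≡ 39215, b ≡ -274505. Check v ∈ {∞, 2, 3, 5, 7, 11, 23, 29, 31, 37}.
v=3: a=3^-2·(≡2), b=3^2·(≡1) mod 3; (2|3)=-1, (1|3)=+1; (−1)^{-2·2·1}·(-1)^2·(+1)^-2 = +1.
v=2: v_2(a)=10, v_2(b)=-4; units ≡ 7, 7 (mod 8); ε·ε+αω+βω = 1·1+10·0+-4·0 ≡ 1  ⇒  (a,b)_2 = -1.
v=31: a=31^1·(≡16), b=31^1·(≡30) mod 31; (16|31)=+1, (30|31)=-1; (−1)^{1·1·15}·(+1)^1·(-1)^1 = +1.
v=5: a=5^1·(≡2), b=5^1·(≡4) mod 5; (2|5)=-1, (4|5)=+1; (−1)^{1·1·2}·(-1)^1·(+1)^1 = -1.
v=11: a=11^3·(≡1), b=11^1·(≡3) mod 11; (1|11)=+1, (3|11)=+1; (−1)^{3·1·5}·(+1)^1·(+1)^3 = -1.
v=7: a=7^2·(≡2), b=7^3·(≡6) mod 7; (2|7)=+1, (6|7)=-1; (−1)^{2·3·3}·(+1)^3·(-1)^2 = +1.
v=23: a=23^3·(≡4), b=23^1·(≡12) mod 23; (4|23)=+1, (12|23)=+1; (−1)^{3·1·11}·(+1)^1·(+1)^3 = -1.
v=29: a=29^-2·(≡24), b=29^0·(≡7) mod 29; (24|29)=+1, (7|29)=+1; (−1)^{-2·0·14}·(+1)^0·(+1)^-2 = +1.
v=37: a=37^-2·(≡8), b=37^0·(≡5) mod 37; (8|37)=-1, (5|37)=-1; (−1)^{-2·0·18}·(-1)^0·(-1)^-2 = +1.
v=∞: 39215 > 0 and -274505 < 0  ⇒  (a,b)_∞ = +1.
(39215, -274505 / ℚ) ramifies at {2, 5, 11, 23}: a division algebra.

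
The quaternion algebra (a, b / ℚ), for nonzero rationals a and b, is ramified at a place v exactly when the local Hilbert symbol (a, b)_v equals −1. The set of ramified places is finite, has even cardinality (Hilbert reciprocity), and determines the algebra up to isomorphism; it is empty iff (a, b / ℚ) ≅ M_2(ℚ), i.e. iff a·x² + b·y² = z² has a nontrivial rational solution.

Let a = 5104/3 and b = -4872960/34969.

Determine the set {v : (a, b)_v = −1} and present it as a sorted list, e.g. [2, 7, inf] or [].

Mod squares: a ≡ 957, b ≡ -235. Check v ∈ {∞, 2, 3, 5, 11, 17, 29, 47}.
v=∞: 957 > 0 and -235 < 0  ⇒  (a,b)_∞ = +1.
v=5: a=5^0·(≡3), b=5^1·(≡2) mod 5; (3|5)=-1, (2|5)=-1; (−1)^{0·1·2}·(-1)^1·(-1)^0 = -1.
v=2: v_2(a)=4, v_2(b)=8; units ≡ 5, 5 (mod 8); ε·ε+αω+βω = 0·0+4·1+8·1 ≡ 0  ⇒  (a,b)_2 = +1.
v=47: a=47^0·(≡25), b=47^1·(≡2) mod 47; (25|47)=+1, (2|47)=+1; (−1)^{0·1·23}·(+1)^1·(+1)^0 = +1.
v=17: a=17^0·(≡7), b=17^-2·(≡11) mod 17; (7|17)=-1, (11|17)=-1; (−1)^{0·-2·8}·(-1)^-2·(-1)^0 = +1.
v=11: a=11^1·(≡8), b=11^-2·(≡6) mod 11; (8|11)=-1, (6|11)=-1; (−1)^{1·-2·5}·(-1)^-2·(-1)^1 = -1.
v=29: a=29^1·(≡20), b=29^0·(≡18) mod 29; (20|29)=+1, (18|29)=-1; (−1)^{1·0·14}·(+1)^0·(-1)^1 = -1.
v=3: a=3^-1·(≡1), b=3^4·(≡2) mod 3; (1|3)=+1, (2|3)=-1; (−1)^{-1·4·1}·(+1)^4·(-1)^-1 = -1.
Ram(957, -235) = {3, 5, 11, 29}; no ℚ_3-point on the conic.

[3, 5, 11, 29]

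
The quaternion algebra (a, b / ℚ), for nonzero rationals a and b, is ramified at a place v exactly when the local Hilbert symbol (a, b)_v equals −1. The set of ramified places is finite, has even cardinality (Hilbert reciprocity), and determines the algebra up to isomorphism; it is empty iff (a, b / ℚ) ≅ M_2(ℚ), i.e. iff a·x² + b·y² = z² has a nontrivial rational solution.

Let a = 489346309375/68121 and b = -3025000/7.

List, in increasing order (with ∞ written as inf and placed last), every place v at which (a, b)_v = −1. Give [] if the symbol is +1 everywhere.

[7, 11]

Mod squares: a ≡ 55, b ≡ -70. Check v ∈ {∞, 2, 3, 5, 7, 11, 29}.
v=11: a=11^3·(≡9), b=11^2·(≡2) mod 11; (9|11)=+1, (2|11)=-1; (−1)^{3·2·5}·(+1)^2·(-1)^3 = -1.
v=29: a=29^-2·(≡14), b=29^0·(≡11) mod 29; (14|29)=-1, (11|29)=-1; (−1)^{-2·0·14}·(-1)^0·(-1)^-2 = +1.
v=3: a=3^-4·(≡1), b=3^0·(≡2) mod 3; (1|3)=+1, (2|3)=-1; (−1)^{-4·0·1}·(+1)^0·(-1)^-4 = +1.
v=5: a=5^5·(≡4), b=5^5·(≡1) mod 5; (4|5)=+1, (1|5)=+1; (−1)^{5·5·2}·(+1)^5·(+1)^5 = +1.
v=2: v_2(a)=0, v_2(b)=3; units ≡ 7, 5 (mod 8); ε·ε+αω+βω = 1·0+0·1+3·0 ≡ 0  ⇒  (a,b)_2 = +1.
v=7: a=7^6·(≡6), b=7^-1·(≡1) mod 7; (6|7)=-1, (1|7)=+1; (−1)^{6·-1·3}·(-1)^-1·(+1)^6 = -1.
v=∞: 55 > 0 and -70 < 0  ⇒  (a,b)_∞ = +1.
|Ram(55, -70)| = 2, even; anisotropic at {7, 11}.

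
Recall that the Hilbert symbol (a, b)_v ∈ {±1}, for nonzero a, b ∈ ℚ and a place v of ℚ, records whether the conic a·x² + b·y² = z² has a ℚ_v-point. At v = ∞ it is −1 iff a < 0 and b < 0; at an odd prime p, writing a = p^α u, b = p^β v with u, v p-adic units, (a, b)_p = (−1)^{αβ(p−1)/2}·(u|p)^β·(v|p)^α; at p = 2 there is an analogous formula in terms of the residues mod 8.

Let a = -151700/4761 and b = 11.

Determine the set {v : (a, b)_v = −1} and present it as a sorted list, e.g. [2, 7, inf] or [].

[2, 41]

Mod squares: a ≡ -1517, b ≡ 11. Check v ∈ {∞, 2, 3, 5, 11, 23, 37, 41}.
v=5: a=5^2·(≡2), b=5^0·(≡1) mod 5; (2|5)=-1, (1|5)=+1; (−1)^{2·0·2}·(-1)^0·(+1)^2 = +1.
v=3: a=3^-2·(≡1), b=3^0·(≡2) mod 3; (1|3)=+1, (2|3)=-1; (−1)^{-2·0·1}·(+1)^0·(-1)^-2 = +1.
v=23: a=23^-2·(≡6), b=23^0·(≡11) mod 23; (6|23)=+1, (11|23)=-1; (−1)^{-2·0·11}·(+1)^0·(-1)^-2 = +1.
v=41: a=41^1·(≡39), b=41^0·(≡11) mod 41; (39|41)=+1, (11|41)=-1; (−1)^{1·0·20}·(+1)^0·(-1)^1 = -1.
v=37: a=37^1·(≡21), b=37^0·(≡11) mod 37; (21|37)=+1, (11|37)=+1; (−1)^{1·0·18}·(+1)^0·(+1)^1 = +1.
v=2: v_2(a)=2, v_2(b)=0; units ≡ 3, 3 (mod 8); ε·ε+αω+βω = 1·1+2·1+0·1 ≡ 1  ⇒  (a,b)_2 = -1.
v=11: a=11^0·(≡5), b=11^1·(≡1) mod 11; (5|11)=+1, (1|11)=+1; (−1)^{0·1·5}·(+1)^1·(+1)^0 = +1.
v=∞: -1517 < 0 and 11 > 0  ⇒  (a,b)_∞ = +1.
|Ram(-1517, 11)| = 2, even; anisotropic at {2, 41}.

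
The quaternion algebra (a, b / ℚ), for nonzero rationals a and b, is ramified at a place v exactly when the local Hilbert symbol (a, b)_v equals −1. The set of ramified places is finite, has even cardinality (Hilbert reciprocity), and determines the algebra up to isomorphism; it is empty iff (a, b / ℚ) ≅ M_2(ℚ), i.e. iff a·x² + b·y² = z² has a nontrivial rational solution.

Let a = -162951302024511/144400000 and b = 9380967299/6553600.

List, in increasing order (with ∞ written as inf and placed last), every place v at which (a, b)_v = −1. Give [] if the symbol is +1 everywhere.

[2, 3]

Mod squares: a ≡ -2310, b ≡ 11. Check v ∈ {∞, 2, 3, 5, 7, 11, 13, 19, 23, 29, 53}.
v=53: a=53^4·(≡45), b=53^2·(≡44) mod 53; (45|53)=-1, (44|53)=+1; (−1)^{4·2·26}·(-1)^2·(+1)^4 = +1.
v=7: a=7^1·(≡6), b=7^0·(≡1) mod 7; (6|7)=-1, (1|7)=+1; (−1)^{1·0·3}·(-1)^0·(+1)^1 = +1.
v=3: a=3^1·(≡1), b=3^0·(≡2) mod 3; (1|3)=+1, (2|3)=-1; (−1)^{1·0·1}·(+1)^0·(-1)^1 = -1.
v=5: a=5^-5·(≡3), b=5^-2·(≡1) mod 5; (3|5)=-1, (1|5)=+1; (−1)^{-5·-2·2}·(-1)^-2·(+1)^-5 = +1.
v=13: a=13^2·(≡10), b=13^0·(≡2) mod 13; (10|13)=+1, (2|13)=-1; (−1)^{2·0·6}·(+1)^0·(-1)^2 = +1.
v=∞: -2310 < 0 and 11 > 0  ⇒  (a,b)_∞ = +1.
v=29: a=29^0·(≡2), b=29^2·(≡11) mod 29; (2|29)=-1, (11|29)=-1; (−1)^{0·2·14}·(-1)^2·(-1)^0 = +1.
v=19: a=19^-2·(≡15), b=19^2·(≡1) mod 19; (15|19)=-1, (1|19)=+1; (−1)^{-2·2·9}·(-1)^2·(+1)^-2 = +1.
v=11: a=11^1·(≡8), b=11^1·(≡9) mod 11; (8|11)=-1, (9|11)=+1; (−1)^{1·1·5}·(-1)^1·(+1)^1 = +1.
v=23: a=23^2·(≡1), b=23^0·(≡11) mod 23; (1|23)=+1, (11|23)=-1; (−1)^{2·0·11}·(+1)^0·(-1)^2 = +1.
v=2: v_2(a)=-7, v_2(b)=-18; units ≡ 5, 3 (mod 8); ε·ε+αω+βω = 0·1+-7·1+-18·1 ≡ 1  ⇒  (a,b)_2 = -1.
Ram(-2310, 11) = {2, 3}; no ℚ_2-point on the conic.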